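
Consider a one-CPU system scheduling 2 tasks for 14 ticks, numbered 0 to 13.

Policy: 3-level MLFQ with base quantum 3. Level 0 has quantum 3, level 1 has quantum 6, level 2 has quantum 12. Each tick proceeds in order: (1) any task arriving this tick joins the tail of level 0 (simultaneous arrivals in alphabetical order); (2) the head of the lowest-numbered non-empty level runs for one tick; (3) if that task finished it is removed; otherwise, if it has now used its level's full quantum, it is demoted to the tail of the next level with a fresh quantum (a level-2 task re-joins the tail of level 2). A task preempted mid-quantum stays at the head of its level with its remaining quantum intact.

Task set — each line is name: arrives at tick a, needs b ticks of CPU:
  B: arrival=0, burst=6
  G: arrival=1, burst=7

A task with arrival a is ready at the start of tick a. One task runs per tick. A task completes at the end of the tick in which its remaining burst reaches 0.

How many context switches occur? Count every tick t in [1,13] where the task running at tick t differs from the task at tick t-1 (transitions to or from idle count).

context switches = 4

t=0: L0/L1/L2 = B/-/- → run B
t=1: L0/L1/L2 = BG/-/- → run B
t=2: L0/L1/L2 = BG/-/- → run B
t=3: L0/L1/L2 = G/B/- → run G
t=4: L0/L1/L2 = G/B/- → run G
t=5: L0/L1/L2 = G/B/- → run G
t=6: L0/L1/L2 = -/BG/- → run B
t=7: L0/L1/L2 = -/BG/- → run B
t=8: L0/L1/L2 = -/BG/- → run B
t=9: L0/L1/L2 = -/G/- → run G
t=10: L0/L1/L2 = -/G/- → run G
t=11: L0/L1/L2 = -/G/- → run G
t=12: L0/L1/L2 = -/G/- → run G
t=13: (idle)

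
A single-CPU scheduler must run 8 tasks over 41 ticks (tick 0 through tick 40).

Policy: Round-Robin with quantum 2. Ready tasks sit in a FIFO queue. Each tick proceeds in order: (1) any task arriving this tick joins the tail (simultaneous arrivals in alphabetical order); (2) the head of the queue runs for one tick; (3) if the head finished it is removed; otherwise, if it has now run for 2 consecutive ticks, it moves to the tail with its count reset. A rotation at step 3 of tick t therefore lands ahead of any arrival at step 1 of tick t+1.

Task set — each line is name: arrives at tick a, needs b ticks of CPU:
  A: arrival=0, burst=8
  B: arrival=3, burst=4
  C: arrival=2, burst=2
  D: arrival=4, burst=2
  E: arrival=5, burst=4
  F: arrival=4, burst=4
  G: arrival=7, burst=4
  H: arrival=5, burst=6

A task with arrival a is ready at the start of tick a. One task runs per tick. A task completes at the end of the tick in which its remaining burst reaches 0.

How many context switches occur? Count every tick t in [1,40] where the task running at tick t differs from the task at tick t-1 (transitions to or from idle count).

context switches = 16

t=0: queue=[A] q_used=0 → run A
t=1: queue=[A] q_used=1 → run A
t=2: queue=[A,C] q_used=0 → run A
t=3: queue=[A,C,B] q_used=1 → run A
t=4: queue=[C,B,A,D,F] q_used=0 → run C
t=5: queue=[C,B,A,D,F,E,H] q_used=1 → run C
t=6: queue=[B,A,D,F,E,H] q_used=0 → run B
t=7: queue=[B,A,D,F,E,H,G] q_used=1 → run B
t=8: queue=[A,D,F,E,H,G,B] q_used=0 → run A
t=9: queue=[A,D,F,E,H,G,B] q_used=1 → run A
t=10: queue=[D,F,E,H,G,B,A] q_used=0 → run D
t=11: queue=[D,F,E,H,G,B,A] q_used=1 → run D
t=12: queue=[F,E,H,G,B,A] q_used=0 → run F
t=13: queue=[F,E,H,G,B,A] q_used=1 → run F
t=14: queue=[E,H,G,B,A,F] q_used=0 → run E
t=15: queue=[E,H,G,B,A,F] q_used=1 → run E
t=16: queue=[H,G,B,A,F,E] q_used=0 → run H
t=17: queue=[H,G,B,A,F,E] q_used=1 → run H
t=18: queue=[G,B,A,F,E,H] q_used=0 → run G
t=19: queue=[G,B,A,F,E,H] q_used=1 → run G
t=20: queue=[B,A,F,E,H,G] q_used=0 → run B
t=21: queue=[B,A,F,E,H,G] q_used=1 → run B
t=22: queue=[A,F,E,H,G] q_used=0 → run A
t=23: queue=[A,F,E,H,G] q_used=1 → run A
t=24: queue=[F,E,H,G] q_used=0 → run F
t=25: queue=[F,E,H,G] q_used=1 → run F
t=26: queue=[E,H,G] q_used=0 → run E
t=27: queue=[E,H,G] q_used=1 → run E
t=28: queue=[H,G] q_used=0 → run H
t=29: queue=[H,G] q_used=1 → run H
t=30: queue=[G,H] q_used=0 → run G
t=31: queue=[G,H] q_used=1 → run G
t=32: queue=[H] q_used=0 → run H
t=33: queue=[H] q_used=1 → run H
t=34: (idle)
t=35: (idle)
t=36: (idle)
t=37: (idle)
t=38: (idle)
t=39: (idle)
t=40: (idle)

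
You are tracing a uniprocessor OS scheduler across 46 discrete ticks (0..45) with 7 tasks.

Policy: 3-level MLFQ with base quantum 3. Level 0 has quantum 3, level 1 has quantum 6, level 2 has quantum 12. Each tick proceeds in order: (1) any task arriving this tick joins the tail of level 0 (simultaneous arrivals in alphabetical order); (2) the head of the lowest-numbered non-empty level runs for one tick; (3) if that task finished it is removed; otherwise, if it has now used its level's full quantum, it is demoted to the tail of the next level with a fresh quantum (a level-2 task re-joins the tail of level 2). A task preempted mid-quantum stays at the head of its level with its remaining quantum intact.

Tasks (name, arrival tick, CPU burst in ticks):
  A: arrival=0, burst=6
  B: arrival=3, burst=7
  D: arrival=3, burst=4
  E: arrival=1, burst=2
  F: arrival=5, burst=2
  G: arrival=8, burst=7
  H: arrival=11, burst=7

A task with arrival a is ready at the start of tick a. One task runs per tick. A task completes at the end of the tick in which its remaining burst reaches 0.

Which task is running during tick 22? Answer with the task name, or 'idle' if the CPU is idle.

running at tick 22 = B

t=0: L0/L1/L2 = A/-/- → run A
t=1: L0/L1/L2 = AE/-/- → run A
t=2: L0/L1/L2 = AE/-/- → run A
t=3: L0/L1/L2 = EBD/A/- → run E
t=4: L0/L1/L2 = EBD/A/- → run E
t=5: L0/L1/L2 = BDF/A/- → run B
t=6: L0/L1/L2 = BDF/A/- → run B
t=7: L0/L1/L2 = BDF/A/- → run B
t=8: L0/L1/L2 = DFG/AB/- → run D
t=9: L0/L1/L2 = DFG/AB/- → run D
t=10: L0/L1/L2 = DFG/AB/- → run D
t=11: L0/L1/L2 = FGH/ABD/- → run F
t=12: L0/L1/L2 = FGH/ABD/- → run F
t=13: L0/L1/L2 = GH/ABD/- → run G
t=14: L0/L1/L2 = GH/ABD/- → run G
t=15: L0/L1/L2 = GH/ABD/- → run G
t=16: L0/L1/L2 = H/ABDG/- → run H
t=17: L0/L1/L2 = H/ABDG/- → run H
t=18: L0/L1/L2 = H/ABDG/- → run H
t=19: L0/L1/L2 = -/ABDGH/- → run A
t=20: L0/L1/L2 = -/ABDGH/- → run A
t=21: L0/L1/L2 = -/ABDGH/- → run A
t=22: L0/L1/L2 = -/BDGH/- → run B
t=23: L0/L1/L2 = -/BDGH/- → run B
t=24: L0/L1/L2 = -/BDGH/- → run B
t=25: L0/L1/L2 = -/BDGH/- → run B
t=26: L0/L1/L2 = -/DGH/- → run D
t=27: L0/L1/L2 = -/GH/- → run G
t=28: L0/L1/L2 = -/GH/- → run G
t=29: L0/L1/L2 = -/GH/- → run G
t=30: L0/L1/L2 = -/GH/- → run G
t=31: L0/L1/L2 = -/H/- → run H
t=32: L0/L1/L2 = -/H/- → run H
t=33: L0/L1/L2 = -/H/- → run H
t=34: L0/L1/L2 = -/H/- → run H
t=35: (idle)
t=36: (idle)
t=37: (idle)
t=38: (idle)
t=39: (idle)
t=40: (idle)
t=41: (idle)
t=42: (idle)
t=43: (idle)
t=44: (idle)
t=45: (idle)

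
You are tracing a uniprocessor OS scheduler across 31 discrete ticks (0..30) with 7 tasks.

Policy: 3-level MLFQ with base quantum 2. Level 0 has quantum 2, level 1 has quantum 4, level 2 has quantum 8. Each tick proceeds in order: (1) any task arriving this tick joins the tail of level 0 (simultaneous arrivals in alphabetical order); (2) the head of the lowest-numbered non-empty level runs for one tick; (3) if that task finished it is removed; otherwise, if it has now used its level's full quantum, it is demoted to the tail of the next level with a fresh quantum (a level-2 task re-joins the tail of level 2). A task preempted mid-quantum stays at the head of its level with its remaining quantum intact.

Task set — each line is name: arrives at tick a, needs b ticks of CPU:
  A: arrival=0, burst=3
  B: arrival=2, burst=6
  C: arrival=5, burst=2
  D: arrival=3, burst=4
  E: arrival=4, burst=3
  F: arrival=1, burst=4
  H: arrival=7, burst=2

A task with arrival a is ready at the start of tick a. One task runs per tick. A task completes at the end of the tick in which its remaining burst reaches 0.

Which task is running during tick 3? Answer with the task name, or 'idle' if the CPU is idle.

running at tick 3 = F

t=0: L0/L1/L2 = A/-/- → run A
t=1: L0/L1/L2 = AF/-/- → run A
t=2: L0/L1/L2 = FB/A/- → run F
t=3: L0/L1/L2 = FBD/A/- → run F
t=4: L0/L1/L2 = BDE/AF/- → run B
t=5: L0/L1/L2 = BDEC/AF/- → run B
t=6: L0/L1/L2 = DEC/AFB/- → run D
t=7: L0/L1/L2 = DECH/AFB/- → run D
t=8: L0/L1/L2 = ECH/AFBD/- → run E
t=9: L0/L1/L2 = ECH/AFBD/- → run E
t=10: L0/L1/L2 = CH/AFBDE/- → run C
t=11: L0/L1/L2 = CH/AFBDE/- → run C
t=12: L0/L1/L2 = H/AFBDE/- → run H
t=13: L0/L1/L2 = H/AFBDE/- → run H
t=14: L0/L1/L2 = -/AFBDE/- → run A
t=15: L0/L1/L2 = -/FBDE/- → run F
t=16: L0/L1/L2 = -/FBDE/- → run F
t=17: L0/L1/L2 = -/BDE/- → run B
t=18: L0/L1/L2 = -/BDE/- → run B
t=19: L0/L1/L2 = -/BDE/- → run B
t=20: L0/L1/L2 = -/BDE/- → run B
t=21: L0/L1/L2 = -/DE/- → run D
t=22: L0/L1/L2 = -/DE/- → run D
t=23: L0/L1/L2 = -/E/- → run E
t=24: (idle)
t=25: (idle)
t=26: (idle)
t=27: (idle)
t=28: (idle)
t=29: (idle)
t=30: (idle)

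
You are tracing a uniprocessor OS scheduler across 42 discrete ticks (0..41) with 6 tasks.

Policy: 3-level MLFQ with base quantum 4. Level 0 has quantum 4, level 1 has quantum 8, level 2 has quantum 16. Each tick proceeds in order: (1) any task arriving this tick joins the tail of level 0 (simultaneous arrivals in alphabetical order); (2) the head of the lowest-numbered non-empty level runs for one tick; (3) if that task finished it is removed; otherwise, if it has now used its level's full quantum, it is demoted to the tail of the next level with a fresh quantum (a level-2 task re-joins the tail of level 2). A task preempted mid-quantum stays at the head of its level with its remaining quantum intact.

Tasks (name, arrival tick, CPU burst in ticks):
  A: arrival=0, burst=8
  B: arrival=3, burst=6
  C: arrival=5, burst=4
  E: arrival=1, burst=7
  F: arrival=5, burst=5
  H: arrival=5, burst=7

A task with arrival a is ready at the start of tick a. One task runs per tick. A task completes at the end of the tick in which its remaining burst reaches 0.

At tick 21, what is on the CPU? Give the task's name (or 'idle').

running at tick 21 = H

t=0: L0/L1/L2 = A/-/- → run A
t=1: L0/L1/L2 = AE/-/- → run A
t=2: L0/L1/L2 = AE/-/- → run A
t=3: L0/L1/L2 = AEB/-/- → run A
t=4: L0/L1/L2 = EB/A/- → run E
t=5: L0/L1/L2 = EBCFH/A/- → run E
t=6: L0/L1/L2 = EBCFH/A/- → run E
t=7: L0/L1/L2 = EBCFH/A/- → run E
t=8: L0/L1/L2 = BCFH/AE/- → run B
t=9: L0/L1/L2 = BCFH/AE/- → run B
t=10: L0/L1/L2 = BCFH/AE/- → run B
t=11: L0/L1/L2 = BCFH/AE/- → run B
t=12: L0/L1/L2 = CFH/AEB/- → run C
t=13: L0/L1/L2 = CFH/AEB/- → run C
t=14: L0/L1/L2 = CFH/AEB/- → run C
t=15: L0/L1/L2 = CFH/AEB/- → run C
t=16: L0/L1/L2 = FH/AEB/- → run F
t=17: L0/L1/L2 = FH/AEB/- → run F
t=18: L0/L1/L2 = FH/AEB/- → run F
t=19: L0/L1/L2 = FH/AEB/- → run F
t=20: L0/L1/L2 = H/AEBF/- → run H
t=21: L0/L1/L2 = H/AEBF/- → run H
t=22: L0/L1/L2 = H/AEBF/- → run H
t=23: L0/L1/L2 = H/AEBF/- → run H
t=24: L0/L1/L2 = -/AEBFH/- → run A
t=25: L0/L1/L2 = -/AEBFH/- → run A
t=26: L0/L1/L2 = -/AEBFH/- → run A
t=27: L0/L1/L2 = -/AEBFH/- → run A
t=28: L0/L1/L2 = -/EBFH/- → run E
t=29: L0/L1/L2 = -/EBFH/- → run E
t=30: L0/L1/L2 = -/EBFH/- → run E
t=31: L0/L1/L2 = -/BFH/- → run B
t=32: L0/L1/L2 = -/BFH/- → run B
t=33: L0/L1/L2 = -/FH/- → run F
t=34: L0/L1/L2 = -/H/- → run H
t=35: L0/L1/L2 = -/H/- → run H
t=36: L0/L1/L2 = -/H/- → run H
t=37: (idle)
t=38: (idle)
t=39: (idle)
t=40: (idle)
t=41: (idle)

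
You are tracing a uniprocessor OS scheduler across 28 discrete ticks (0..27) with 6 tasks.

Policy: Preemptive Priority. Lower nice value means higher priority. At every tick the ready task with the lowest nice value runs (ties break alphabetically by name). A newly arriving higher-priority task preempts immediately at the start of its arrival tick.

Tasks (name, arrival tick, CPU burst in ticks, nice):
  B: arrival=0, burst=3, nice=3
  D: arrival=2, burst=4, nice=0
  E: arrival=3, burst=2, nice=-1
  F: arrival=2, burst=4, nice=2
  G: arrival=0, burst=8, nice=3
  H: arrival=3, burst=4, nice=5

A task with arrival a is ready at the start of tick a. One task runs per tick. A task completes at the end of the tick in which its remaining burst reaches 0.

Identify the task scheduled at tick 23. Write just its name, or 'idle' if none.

running at tick 23 = H

t=0: ready={B,G} → run B
t=1: ready={B,G} → run B
t=2: ready={B,D,F,G} → run D
t=3: ready={B,D,E,F,G,H} → run E
t=4: ready={B,D,E,F,G,H} → run E
t=5: ready={B,D,F,G,H} → run D
t=6: ready={B,D,F,G,H} → run D
t=7: ready={B,D,F,G,H} → run D
t=8: ready={B,F,G,H} → run F
t=9: ready={B,F,G,H} → run F
t=10: ready={B,F,G,H} → run F
t=11: ready={B,F,G,H} → run F
t=12: ready={B,G,H} → run B
t=13: ready={G,H} → run G
t=14: ready={G,H} → run G
t=15: ready={G,H} → run G
t=16: ready={G,H} → run G
t=17: ready={G,H} → run G
t=18: ready={G,H} → run G
t=19: ready={G,H} → run G
t=20: ready={G,H} → run G
t=21: ready={H} → run H
t=22: ready={H} → run H
t=23: ready={H} → run H
t=24: ready={H} → run H
t=25: (idle)
t=26: (idle)
t=27: (idle)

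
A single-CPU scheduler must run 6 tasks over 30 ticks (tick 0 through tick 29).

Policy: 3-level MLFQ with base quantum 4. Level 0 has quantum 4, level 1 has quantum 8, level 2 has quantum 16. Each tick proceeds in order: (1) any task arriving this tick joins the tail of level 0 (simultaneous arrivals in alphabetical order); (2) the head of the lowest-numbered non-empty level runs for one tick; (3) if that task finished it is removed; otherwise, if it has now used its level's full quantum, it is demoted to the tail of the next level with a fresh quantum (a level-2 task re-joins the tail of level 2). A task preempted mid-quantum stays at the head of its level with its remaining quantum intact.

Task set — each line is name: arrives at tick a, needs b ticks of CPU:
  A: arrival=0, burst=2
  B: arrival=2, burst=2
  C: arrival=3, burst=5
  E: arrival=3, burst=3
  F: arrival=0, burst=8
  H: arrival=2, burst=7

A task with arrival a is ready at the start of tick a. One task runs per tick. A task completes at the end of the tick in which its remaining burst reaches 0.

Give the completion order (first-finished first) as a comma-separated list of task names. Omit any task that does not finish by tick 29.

completion order = A, B, E, F, H, C

t=0: L0/L1/L2 = AF/-/- → run A
t=1: L0/L1/L2 = AF/-/- → run A
t=2: L0/L1/L2 = FBH/-/- → run F
t=3: L0/L1/L2 = FBHCE/-/- → run F
t=4: L0/L1/L2 = FBHCE/-/- → run F
t=5: L0/L1/L2 = FBHCE/-/- → run F
t=6: L0/L1/L2 = BHCE/F/- → run B
t=7: L0/L1/L2 = BHCE/F/- → run B
t=8: L0/L1/L2 = HCE/F/- → run H
t=9: L0/L1/L2 = HCE/F/- → run H
t=10: L0/L1/L2 = HCE/F/- → run H
t=11: L0/L1/L2 = HCE/F/- → run H
t=12: L0/L1/L2 = CE/FH/- → run C
t=13: L0/L1/L2 = CE/FH/- → run C
t=14: L0/L1/L2 = CE/FH/- → run C
t=15: L0/L1/L2 = CE/FH/- → run C
t=16: L0/L1/L2 = E/FHC/- → run E
t=17: L0/L1/L2 = E/FHC/- → run E
t=18: L0/L1/L2 = E/FHC/- → run E
t=19: L0/L1/L2 = -/FHC/- → run F
t=20: L0/L1/L2 = -/FHC/- → run F
t=21: L0/L1/L2 = -/FHC/- → run F
t=22: L0/L1/L2 = -/FHC/- → run F
t=23: L0/L1/L2 = -/HC/- → run H
t=24: L0/L1/L2 = -/HC/- → run H
t=25: L0/L1/L2 = -/HC/- → run H
t=26: L0/L1/L2 = -/C/- → run C
t=27: (idle)
t=28: (idle)
t=29: (idle)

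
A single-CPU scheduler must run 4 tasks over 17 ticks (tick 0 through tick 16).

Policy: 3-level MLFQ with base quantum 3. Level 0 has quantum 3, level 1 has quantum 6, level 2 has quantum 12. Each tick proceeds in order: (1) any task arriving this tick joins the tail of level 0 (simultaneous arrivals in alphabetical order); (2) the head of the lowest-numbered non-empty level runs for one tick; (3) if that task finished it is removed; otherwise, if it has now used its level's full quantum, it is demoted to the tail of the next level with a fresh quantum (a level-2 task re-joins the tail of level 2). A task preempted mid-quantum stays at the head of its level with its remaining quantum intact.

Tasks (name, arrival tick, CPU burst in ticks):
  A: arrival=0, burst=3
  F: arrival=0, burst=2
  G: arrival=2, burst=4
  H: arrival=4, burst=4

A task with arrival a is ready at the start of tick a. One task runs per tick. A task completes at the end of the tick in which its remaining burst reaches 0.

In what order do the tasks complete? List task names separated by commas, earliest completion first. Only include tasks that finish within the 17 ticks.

t=0: L0/L1/L2 = AF/-/- → run A
t=1: L0/L1/L2 = AF/-/- → run A
t=2: L0/L1/L2 = AFG/-/- → run A
t=3: L0/L1/L2 = FG/-/- → run F
t=4: L0/L1/L2 = FGH/-/- → run F
t=5: L0/L1/L2 = GH/-/- → run G
t=6: L0/L1/L2 = GH/-/- → run G
t=7: L0/L1/L2 = GH/-/- → run G
t=8: L0/L1/L2 = H/G/- → run H
t=9: L0/L1/L2 = H/G/- → run H
t=10: L0/L1/L2 = H/G/- → run H
t=11: L0/L1/L2 = -/GH/- → run G
t=12: L0/L1/L2 = -/H/- → run H
t=13: (idle)
t=14: (idle)
t=15: (idle)
t=16: (idle)

completion order = A, F, G, H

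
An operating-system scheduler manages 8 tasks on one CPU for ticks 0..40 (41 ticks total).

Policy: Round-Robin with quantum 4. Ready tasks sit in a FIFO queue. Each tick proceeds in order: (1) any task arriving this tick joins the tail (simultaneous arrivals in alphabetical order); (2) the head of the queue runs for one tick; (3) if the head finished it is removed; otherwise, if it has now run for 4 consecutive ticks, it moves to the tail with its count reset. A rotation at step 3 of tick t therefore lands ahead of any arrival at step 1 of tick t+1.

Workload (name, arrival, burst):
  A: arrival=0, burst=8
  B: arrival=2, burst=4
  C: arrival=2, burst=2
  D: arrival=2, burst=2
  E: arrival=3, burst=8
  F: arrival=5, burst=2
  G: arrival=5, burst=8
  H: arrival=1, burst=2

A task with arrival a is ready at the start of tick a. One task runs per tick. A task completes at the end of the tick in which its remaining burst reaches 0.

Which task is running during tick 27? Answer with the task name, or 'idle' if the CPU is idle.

running at tick 27 = G

t=0: queue=[A] q_used=0 → run A
t=1: queue=[A,H] q_used=1 → run A
t=2: queue=[A,H,B,C,D] q_used=2 → run A
t=3: queue=[A,H,B,C,D,E] q_used=3 → run A
t=4: queue=[H,B,C,D,E,A] q_used=0 → run H
t=5: queue=[H,B,C,D,E,A,F,G] q_used=1 → run H
t=6: queue=[B,C,D,E,A,F,G] q_used=0 → run B
t=7: queue=[B,C,D,E,A,F,G] q_used=1 → run B
t=8: queue=[B,C,D,E,A,F,G] q_used=2 → run B
t=9: queue=[B,C,D,E,A,F,G] q_used=3 → run B
t=10: queue=[C,D,E,A,F,G] q_used=0 → run C
t=11: queue=[C,D,E,A,F,G] q_used=1 → run C
t=12: queue=[D,E,A,F,G] q_used=0 → run D
t=13: queue=[D,E,A,F,G] q_used=1 → run D
t=14: queue=[E,A,F,G] q_used=0 → run E
t=15: queue=[E,A,F,G] q_used=1 → run E
t=16: queue=[E,A,F,G] q_used=2 → run E
t=17: queue=[E,A,F,G] q_used=3 → run E
t=18: queue=[A,F,G,E] q_used=0 → run A
t=19: queue=[A,F,G,E] q_used=1 → run A
t=20: queue=[A,F,G,E] q_used=2 → run A
t=21: queue=[A,F,G,E] q_used=3 → run A
t=22: queue=[F,G,E] q_used=0 → run F
t=23: queue=[F,G,E] q_used=1 → run F
t=24: queue=[G,E] q_used=0 → run G
t=25: queue=[G,E] q_used=1 → run G
t=26: queue=[G,E] q_used=2 → run G
t=27: queue=[G,E] q_used=3 → run G
t=28: queue=[E,G] q_used=0 → run E
t=29: queue=[E,G] q_used=1 → run E
t=30: queue=[E,G] q_used=2 → run E
t=31: queue=[E,G] q_used=3 → run E
t=32: queue=[G] q_used=0 → run G
t=33: queue=[G] q_used=1 → run G
t=34: queue=[G] q_used=2 → run G
t=35: queue=[G] q_used=3 → run G
t=36: (idle)
t=37: (idle)
t=38: (idle)
t=39: (idle)
t=40: (idle)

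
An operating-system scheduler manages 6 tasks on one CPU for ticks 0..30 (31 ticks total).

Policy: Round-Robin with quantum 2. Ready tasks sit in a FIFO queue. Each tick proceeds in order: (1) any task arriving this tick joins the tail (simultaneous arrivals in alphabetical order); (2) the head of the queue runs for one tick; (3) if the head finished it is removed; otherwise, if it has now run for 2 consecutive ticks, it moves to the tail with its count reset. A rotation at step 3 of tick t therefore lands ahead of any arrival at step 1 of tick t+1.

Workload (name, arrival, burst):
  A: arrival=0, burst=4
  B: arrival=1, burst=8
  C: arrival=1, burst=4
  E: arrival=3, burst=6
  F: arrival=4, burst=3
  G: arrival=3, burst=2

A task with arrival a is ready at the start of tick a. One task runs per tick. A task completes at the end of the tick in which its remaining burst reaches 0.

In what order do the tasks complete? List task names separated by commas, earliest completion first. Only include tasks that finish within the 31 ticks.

t=0: queue=[A] q_used=0 → run A
t=1: queue=[A,B,C] q_used=1 → run A
t=2: queue=[B,C,A] q_used=0 → run B
t=3: queue=[B,C,A,E,G] q_used=1 → run B
t=4: queue=[C,A,E,G,B,F] q_used=0 → run C
t=5: queue=[C,A,E,G,B,F] q_used=1 → run C
t=6: queue=[A,E,G,B,F,C] q_used=0 → run A
t=7: queue=[A,E,G,B,F,C] q_used=1 → run A
t=8: queue=[E,G,B,F,C] q_used=0 → run E
t=9: queue=[E,G,B,F,C] q_used=1 → run E
t=10: queue=[G,B,F,C,E] q_used=0 → run G
t=11: queue=[G,B,F,C,E] q_used=1 → run G
t=12: queue=[B,F,C,E] q_used=0 → run B
t=13: queue=[B,F,C,E] q_used=1 → run B
t=14: queue=[F,C,E,B] q_used=0 → run F
t=15: queue=[F,C,E,B] q_used=1 → run F
t=16: queue=[C,E,B,F] q_used=0 → run C
t=17: queue=[C,E,B,F] q_used=1 → run C
t=18: queue=[E,B,F] q_used=0 → run E
t=19: queue=[E,B,F] q_used=1 → run E
t=20: queue=[B,F,E] q_used=0 → run B
t=21: queue=[B,F,E] q_used=1 → run B
t=22: queue=[F,E,B] q_used=0 → run F
t=23: queue=[E,B] q_used=0 → run E
t=24: queue=[E,B] q_used=1 → run E
t=25: queue=[B] q_used=0 → run B
t=26: queue=[B] q_used=1 → run B
t=27: (idle)
t=28: (idle)
t=29: (idle)
t=30: (idle)

completion order = A, G, C, F, E, B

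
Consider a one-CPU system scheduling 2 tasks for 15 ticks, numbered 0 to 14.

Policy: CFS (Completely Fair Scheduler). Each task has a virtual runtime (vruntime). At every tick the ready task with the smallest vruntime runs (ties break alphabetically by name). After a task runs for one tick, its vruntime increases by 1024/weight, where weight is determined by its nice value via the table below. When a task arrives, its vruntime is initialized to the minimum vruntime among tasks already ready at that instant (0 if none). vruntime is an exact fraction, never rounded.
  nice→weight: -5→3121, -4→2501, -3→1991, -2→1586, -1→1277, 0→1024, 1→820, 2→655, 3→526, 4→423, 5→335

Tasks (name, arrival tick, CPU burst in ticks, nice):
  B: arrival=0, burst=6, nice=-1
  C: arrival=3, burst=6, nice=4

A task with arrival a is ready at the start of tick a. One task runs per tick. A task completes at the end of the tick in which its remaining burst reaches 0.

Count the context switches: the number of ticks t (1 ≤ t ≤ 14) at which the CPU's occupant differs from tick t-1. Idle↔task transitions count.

t=0: vr[B=0] → run B
t=1: vr[B=1024/1277] → run B
t=2: vr[B=2048/1277] → run B
t=3: vr[B=3072/1277 C=3072/1277] → run B
t=4: vr[B=4096/1277 C=3072/1277] → run C
t=5: vr[B=4096/1277 C=2607104/540171] → run B
t=6: vr[B=5120/1277 C=2607104/540171] → run B
t=7: vr[C=2607104/540171] → run C
t=8: vr[C=3914752/540171] → run C
t=9: vr[C=1740800/180057] → run C
t=10: vr[C=6530048/540171] → run C
t=11: vr[C=7837696/540171] → run C
t=12: (idle)
t=13: (idle)
t=14: (idle)

context switches = 4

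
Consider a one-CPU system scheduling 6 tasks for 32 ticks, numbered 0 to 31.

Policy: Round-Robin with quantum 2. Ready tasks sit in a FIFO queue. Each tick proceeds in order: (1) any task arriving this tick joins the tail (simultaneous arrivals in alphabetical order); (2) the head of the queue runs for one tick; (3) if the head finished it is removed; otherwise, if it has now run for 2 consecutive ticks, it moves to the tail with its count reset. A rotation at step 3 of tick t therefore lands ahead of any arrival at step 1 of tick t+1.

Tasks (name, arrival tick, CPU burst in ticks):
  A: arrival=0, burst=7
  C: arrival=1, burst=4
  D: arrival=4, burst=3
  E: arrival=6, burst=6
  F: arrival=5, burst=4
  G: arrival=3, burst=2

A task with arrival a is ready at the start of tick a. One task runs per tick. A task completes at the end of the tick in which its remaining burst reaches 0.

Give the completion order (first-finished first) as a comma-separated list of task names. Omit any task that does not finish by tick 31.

t=0: queue=[A] q_used=0 → run A
t=1: queue=[A,C] q_used=1 → run A
t=2: queue=[C,A] q_used=0 → run C
t=3: queue=[C,A,G] q_used=1 → run C
t=4: queue=[A,G,C,D] q_used=0 → run A
t=5: queue=[A,G,C,D,F] q_used=1 → run A
t=6: queue=[G,C,D,F,A,E] q_used=0 → run G
t=7: queue=[G,C,D,F,A,E] q_used=1 → run G
t=8: queue=[C,D,F,A,E] q_used=0 → run C
t=9: queue=[C,D,F,A,E] q_used=1 → run C
t=10: queue=[D,F,A,E] q_used=0 → run D
t=11: queue=[D,F,A,E] q_used=1 → run D
t=12: queue=[F,A,E,D] q_used=0 → run F
t=13: queue=[F,A,E,D] q_used=1 → run F
t=14: queue=[A,E,D,F] q_used=0 → run A
t=15: queue=[A,E,D,F] q_used=1 → run A
t=16: queue=[E,D,F,A] q_used=0 → run E
t=17: queue=[E,D,F,A] q_used=1 → run E
t=18: queue=[D,F,A,E] q_used=0 → run D
t=19: queue=[F,A,E] q_used=0 → run F
t=20: queue=[F,A,E] q_used=1 → run F
t=21: queue=[A,E] q_used=0 → run A
t=22: queue=[E] q_used=0 → run E
t=23: queue=[E] q_used=1 → run E
t=24: queue=[E] q_used=0 → run E
t=25: queue=[E] q_used=1 → run E
t=26: (idle)
t=27: (idle)
t=28: (idle)
t=29: (idle)
t=30: (idle)
t=31: (idle)

completion order = G, C, D, F, A, E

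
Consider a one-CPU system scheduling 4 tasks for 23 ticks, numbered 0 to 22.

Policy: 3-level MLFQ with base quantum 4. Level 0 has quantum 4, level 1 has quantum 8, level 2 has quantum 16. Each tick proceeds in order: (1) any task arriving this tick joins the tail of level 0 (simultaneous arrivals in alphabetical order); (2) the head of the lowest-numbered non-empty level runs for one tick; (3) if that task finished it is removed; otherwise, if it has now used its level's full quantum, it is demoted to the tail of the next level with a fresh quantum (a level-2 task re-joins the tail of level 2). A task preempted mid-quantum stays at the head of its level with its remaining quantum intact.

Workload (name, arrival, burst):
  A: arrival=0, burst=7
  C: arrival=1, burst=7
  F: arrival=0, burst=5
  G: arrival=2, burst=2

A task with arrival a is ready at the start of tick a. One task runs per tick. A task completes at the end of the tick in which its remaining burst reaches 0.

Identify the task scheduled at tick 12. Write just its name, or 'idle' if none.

running at tick 12 = G

t=0: L0/L1/L2 = AF/-/- → run A
t=1: L0/L1/L2 = AFC/-/- → run A
t=2: L0/L1/L2 = AFCG/-/- → run A
t=3: L0/L1/L2 = AFCG/-/- → run A
t=4: L0/L1/L2 = FCG/A/- → run F
t=5: L0/L1/L2 = FCG/A/- → run F
t=6: L0/L1/L2 = FCG/A/- → run F
t=7: L0/L1/L2 = FCG/A/- → run F
t=8: L0/L1/L2 = CG/AF/- → run C
t=9: L0/L1/L2 = CG/AF/- → run C
t=10: L0/L1/L2 = CG/AF/- → run C
t=11: L0/L1/L2 = CG/AF/- → run C
t=12: L0/L1/L2 = G/AFC/- → run G
t=13: L0/L1/L2 = G/AFC/- → run G
t=14: L0/L1/L2 = -/AFC/- → run A
t=15: L0/L1/L2 = -/AFC/- → run A
t=16: L0/L1/L2 = -/AFC/- → run A
t=17: L0/L1/L2 = -/FC/- → run F
t=18: L0/L1/L2 = -/C/- → run C
t=19: L0/L1/L2 = -/C/- → run C
t=20: L0/L1/L2 = -/C/- → run C
t=21: (idle)
t=22: (idle)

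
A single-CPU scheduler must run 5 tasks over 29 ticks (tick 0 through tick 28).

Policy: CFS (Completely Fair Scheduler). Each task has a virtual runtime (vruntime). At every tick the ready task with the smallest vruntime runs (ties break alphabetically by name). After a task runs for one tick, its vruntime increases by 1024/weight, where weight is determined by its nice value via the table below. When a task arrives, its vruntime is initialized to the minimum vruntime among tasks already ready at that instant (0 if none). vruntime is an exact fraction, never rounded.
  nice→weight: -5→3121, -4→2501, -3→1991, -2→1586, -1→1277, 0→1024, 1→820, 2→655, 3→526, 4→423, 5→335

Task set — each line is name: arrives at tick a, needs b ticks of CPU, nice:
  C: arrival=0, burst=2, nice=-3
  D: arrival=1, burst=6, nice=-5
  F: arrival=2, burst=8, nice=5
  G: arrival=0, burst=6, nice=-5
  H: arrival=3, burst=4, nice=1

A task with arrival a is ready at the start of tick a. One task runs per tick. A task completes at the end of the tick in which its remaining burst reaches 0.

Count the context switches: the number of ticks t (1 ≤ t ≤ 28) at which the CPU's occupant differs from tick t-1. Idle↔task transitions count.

t=0: vr[C=0 G=0] → run C
t=1: vr[C=1024/1991 D=0 G=0] → run D
t=2: vr[C=1024/1991 D=1024/3121 F=0 G=0] → run F
t=3: vr[C=1024/1991 D=1024/3121 F=1024/335 G=0 H=0] → run G
t=4: vr[C=1024/1991 D=1024/3121 F=1024/335 G=1024/3121 H=0] → run H
t=5: vr[C=1024/1991 D=1024/3121 F=1024/335 G=1024/3121 H=256/205] → run D
t=6: vr[C=1024/1991 D=2048/3121 F=1024/335 G=1024/3121 H=256/205] → run G
t=7: vr[C=1024/1991 D=2048/3121 F=1024/335 G=2048/3121 H=256/205] → run C
t=8: vr[D=2048/3121 F=1024/335 G=2048/3121 H=256/205] → run D
t=9: vr[D=3072/3121 F=1024/335 G=2048/3121 H=256/205] → run G
t=10: vr[D=3072/3121 F=1024/335 G=3072/3121 H=256/205] → run D
t=11: vr[D=4096/3121 F=1024/335 G=3072/3121 H=256/205] → run G
t=12: vr[D=4096/3121 F=1024/335 G=4096/3121 H=256/205] → run H
t=13: vr[D=4096/3121 F=1024/335 G=4096/3121 H=512/205] → run D
t=14: vr[D=5120/3121 F=1024/335 G=4096/3121 H=512/205] → run G
t=15: vr[D=5120/3121 F=1024/335 G=5120/3121 H=512/205] → run D
t=16: vr[F=1024/335 G=5120/3121 H=512/205] → run G
t=17: vr[F=1024/335 H=512/205] → run H
t=18: vr[F=1024/335 H=768/205] → run F
t=19: vr[F=2048/335 H=768/205] → run H
t=20: vr[F=2048/335] → run F
t=21: vr[F=3072/335] → run F
t=22: vr[F=4096/335] → run F
t=23: vr[F=1024/67] → run F
t=24: vr[F=6144/335] → run F
t=25: vr[F=7168/335] → run F
t=26: (idle)
t=27: (idle)
t=28: (idle)

context switches = 21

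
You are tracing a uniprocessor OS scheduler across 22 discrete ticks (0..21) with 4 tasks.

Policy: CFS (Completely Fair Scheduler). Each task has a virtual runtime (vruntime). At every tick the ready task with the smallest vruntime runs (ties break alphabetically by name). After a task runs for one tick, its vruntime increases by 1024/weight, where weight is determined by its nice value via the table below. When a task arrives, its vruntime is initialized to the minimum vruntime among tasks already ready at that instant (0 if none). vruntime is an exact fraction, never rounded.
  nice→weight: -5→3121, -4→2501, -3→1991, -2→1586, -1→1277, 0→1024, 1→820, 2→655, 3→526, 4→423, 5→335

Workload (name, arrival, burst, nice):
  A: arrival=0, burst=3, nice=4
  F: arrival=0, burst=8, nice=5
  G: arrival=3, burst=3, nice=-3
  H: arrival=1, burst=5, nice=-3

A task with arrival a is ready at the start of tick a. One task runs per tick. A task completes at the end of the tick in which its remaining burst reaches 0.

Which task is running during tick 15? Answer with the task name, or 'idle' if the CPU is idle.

t=0: vr[A=0 F=0] → run A
t=1: vr[A=1024/423 F=0 H=0] → run F
t=2: vr[A=1024/423 F=1024/335 H=0] → run H
t=3: vr[A=1024/423 F=1024/335 G=1024/1991 H=1024/1991] → run G
t=4: vr[A=1024/423 F=1024/335 G=2048/1991 H=1024/1991] → run H
t=5: vr[A=1024/423 F=1024/335 G=2048/1991 H=2048/1991] → run G
t=6: vr[A=1024/423 F=1024/335 G=3072/1991 H=2048/1991] → run H
t=7: vr[A=1024/423 F=1024/335 G=3072/1991 H=3072/1991] → run G
t=8: vr[A=1024/423 F=1024/335 H=3072/1991] → run H
t=9: vr[A=1024/423 F=1024/335 H=4096/1991] → run H
t=10: vr[A=1024/423 F=1024/335] → run A
t=11: vr[A=2048/423 F=1024/335] → run F
t=12: vr[A=2048/423 F=2048/335] → run A
t=13: vr[F=2048/335] → run F
t=14: vr[F=3072/335] → run F
t=15: vr[F=4096/335] → run F
t=16: vr[F=1024/67] → run F
t=17: vr[F=6144/335] → run F
t=18: vr[F=7168/335] → run F
t=19: (idle)
t=20: (idle)
t=21: (idle)

running at tick 15 = F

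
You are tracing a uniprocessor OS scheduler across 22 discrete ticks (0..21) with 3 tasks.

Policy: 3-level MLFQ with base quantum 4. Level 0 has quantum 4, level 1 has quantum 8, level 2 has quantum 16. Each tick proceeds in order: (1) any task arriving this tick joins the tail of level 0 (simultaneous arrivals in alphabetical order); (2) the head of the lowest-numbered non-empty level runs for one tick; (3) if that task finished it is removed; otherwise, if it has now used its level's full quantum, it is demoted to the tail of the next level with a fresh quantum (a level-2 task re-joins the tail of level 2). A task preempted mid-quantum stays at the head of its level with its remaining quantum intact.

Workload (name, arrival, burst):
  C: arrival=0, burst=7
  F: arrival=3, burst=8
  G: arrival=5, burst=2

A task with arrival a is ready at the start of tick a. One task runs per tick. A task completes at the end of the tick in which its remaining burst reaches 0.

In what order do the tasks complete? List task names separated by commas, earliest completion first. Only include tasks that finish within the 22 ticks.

t=0: L0/L1/L2 = C/-/- → run C
t=1: L0/L1/L2 = C/-/- → run C
t=2: L0/L1/L2 = C/-/- → run C
t=3: L0/L1/L2 = CF/-/- → run C
t=4: L0/L1/L2 = F/C/- → run F
t=5: L0/L1/L2 = FG/C/- → run F
t=6: L0/L1/L2 = FG/C/- → run F
t=7: L0/L1/L2 = FG/C/- → run F
t=8: L0/L1/L2 = G/CF/- → run G
t=9: L0/L1/L2 = G/CF/- → run G
t=10: L0/L1/L2 = -/CF/- → run C
t=11: L0/L1/L2 = -/CF/- → run C
t=12: L0/L1/L2 = -/CF/- → run C
t=13: L0/L1/L2 = -/F/- → run F
t=14: L0/L1/L2 = -/F/- → run F
t=15: L0/L1/L2 = -/F/- → run F
t=16: L0/L1/L2 = -/F/- → run F
t=17: (idle)
t=18: (idle)
t=19: (idle)
t=20: (idle)
t=21: (idle)

completion order = G, C, F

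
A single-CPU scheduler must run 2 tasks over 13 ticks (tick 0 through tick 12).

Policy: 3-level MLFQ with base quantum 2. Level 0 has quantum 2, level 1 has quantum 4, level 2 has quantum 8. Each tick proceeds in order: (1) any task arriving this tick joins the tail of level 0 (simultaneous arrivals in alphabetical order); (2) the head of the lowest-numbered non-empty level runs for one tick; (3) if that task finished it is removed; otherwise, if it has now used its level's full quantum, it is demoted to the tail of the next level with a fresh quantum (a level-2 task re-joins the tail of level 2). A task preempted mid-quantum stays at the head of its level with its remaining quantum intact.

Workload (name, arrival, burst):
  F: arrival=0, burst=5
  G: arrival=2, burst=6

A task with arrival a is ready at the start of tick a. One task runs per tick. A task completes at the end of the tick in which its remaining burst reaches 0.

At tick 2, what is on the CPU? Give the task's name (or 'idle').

running at tick 2 = G

t=0: L0/L1/L2 = F/-/- → run F
t=1: L0/L1/L2 = F/-/- → run F
t=2: L0/L1/L2 = G/F/- → run G
t=3: L0/L1/L2 = G/F/- → run G
t=4: L0/L1/L2 = -/FG/- → run F
t=5: L0/L1/L2 = -/FG/- → run F
t=6: L0/L1/L2 = -/FG/- → run F
t=7: L0/L1/L2 = -/G/- → run G
t=8: L0/L1/L2 = -/G/- → run G
t=9: L0/L1/L2 = -/G/- → run G
t=10: L0/L1/L2 = -/G/- → run G
t=11: (idle)
t=12: (idle)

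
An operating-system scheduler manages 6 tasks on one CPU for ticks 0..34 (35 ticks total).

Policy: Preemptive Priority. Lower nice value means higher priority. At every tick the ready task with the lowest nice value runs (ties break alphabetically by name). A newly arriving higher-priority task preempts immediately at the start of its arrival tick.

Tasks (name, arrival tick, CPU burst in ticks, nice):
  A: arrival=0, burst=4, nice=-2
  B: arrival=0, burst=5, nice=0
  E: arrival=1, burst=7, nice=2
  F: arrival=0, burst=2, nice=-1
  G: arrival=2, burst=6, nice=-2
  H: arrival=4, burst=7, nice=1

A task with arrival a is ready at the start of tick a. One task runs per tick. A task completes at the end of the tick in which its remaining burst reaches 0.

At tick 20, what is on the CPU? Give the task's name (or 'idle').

running at tick 20 = H

t=0: ready={A,B,F} → run A
t=1: ready={A,B,E,F} → run A
t=2: ready={A,B,E,F,G} → run A
t=3: ready={A,B,E,F,G} → run A
t=4: ready={B,E,F,G,H} → run G
t=5: ready={B,E,F,G,H} → run G
t=6: ready={B,E,F,G,H} → run G
t=7: ready={B,E,F,G,H} → run G
t=8: ready={B,E,F,G,H} → run G
t=9: ready={B,E,F,G,H} → run G
t=10: ready={B,E,F,H} → run F
t=11: ready={B,E,F,H} → run F
t=12: ready={B,E,H} → run B
t=13: ready={B,E,H} → run B
t=14: ready={B,E,H} → run B
t=15: ready={B,E,H} → run B
t=16: ready={B,E,H} → run B
t=17: ready={E,H} → run H
t=18: ready={E,H} → run H
t=19: ready={E,H} → run H
t=20: ready={E,H} → run H
t=21: ready={E,H} → run H
t=22: ready={E,H} → run H
t=23: ready={E,H} → run H
t=24: ready={E} → run E
t=25: ready={E} → run E
t=26: ready={E} → run E
t=27: ready={E} → run E
t=28: ready={E} → run E
t=29: ready={E} → run E
t=30: ready={E} → run E
t=31: (idle)
t=32: (idle)
t=33: (idle)
t=34: (idle)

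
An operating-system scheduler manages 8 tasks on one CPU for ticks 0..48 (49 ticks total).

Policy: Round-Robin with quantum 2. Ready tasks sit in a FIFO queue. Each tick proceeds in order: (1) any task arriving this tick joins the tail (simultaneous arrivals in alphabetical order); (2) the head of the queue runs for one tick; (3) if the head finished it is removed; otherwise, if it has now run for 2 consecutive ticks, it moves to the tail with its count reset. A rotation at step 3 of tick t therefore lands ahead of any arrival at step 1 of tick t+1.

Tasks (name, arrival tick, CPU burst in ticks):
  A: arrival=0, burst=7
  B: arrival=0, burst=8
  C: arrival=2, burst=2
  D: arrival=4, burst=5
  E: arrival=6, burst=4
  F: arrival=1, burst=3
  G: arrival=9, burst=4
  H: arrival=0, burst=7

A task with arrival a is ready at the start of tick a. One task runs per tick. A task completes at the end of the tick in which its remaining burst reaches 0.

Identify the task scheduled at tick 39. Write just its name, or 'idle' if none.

running at tick 39 = H

t=0: queue=[A,B,H] q_used=0 → run A
t=1: queue=[A,B,H,F] q_used=1 → run A
t=2: queue=[B,H,F,A,C] q_used=0 → run B
t=3: queue=[B,H,F,A,C] q_used=1 → run B
t=4: queue=[H,F,A,C,B,D] q_used=0 → run H
t=5: queue=[H,F,A,C,B,D] q_used=1 → run H
t=6: queue=[F,A,C,B,D,H,E] q_used=0 → run F
t=7: queue=[F,A,C,B,D,H,E] q_used=1 → run F
t=8: queue=[A,C,B,D,H,E,F] q_used=0 → run A
t=9: queue=[A,C,B,D,H,E,F,G] q_used=1 → run A
t=10: queue=[C,B,D,H,E,F,G,A] q_used=0 → run C
t=11: queue=[C,B,D,H,E,F,G,A] q_used=1 → run C
t=12: queue=[B,D,H,E,F,G,A] q_used=0 → run B
t=13: queue=[B,D,H,E,F,G,A] q_used=1 → run B
t=14: queue=[D,H,E,F,G,A,B] q_used=0 → run D
t=15: queue=[D,H,E,F,G,A,B] q_used=1 → run D
t=16: queue=[H,E,F,G,A,B,D] q_used=0 → run H
t=17: queue=[H,E,F,G,A,B,D] q_used=1 → run H
t=18: queue=[E,F,G,A,B,D,H] q_used=0 → run E
t=19: queue=[E,F,G,A,B,D,H] q_used=1 → run E
t=20: queue=[F,G,A,B,D,H,E] q_used=0 → run F
t=21: queue=[G,A,B,D,H,E] q_used=0 → run G
t=22: queue=[G,A,B,D,H,E] q_used=1 → run G
t=23: queue=[A,B,D,H,E,G] q_used=0 → run A
t=24: queue=[A,B,D,H,E,G] q_used=1 → run A
t=25: queue=[B,D,H,E,G,A] q_used=0 → run B
t=26: queue=[B,D,H,E,G,A] q_used=1 → run B
t=27: queue=[D,H,E,G,A,B] q_used=0 → run D
t=28: queue=[D,H,E,G,A,B] q_used=1 → run D
t=29: queue=[H,E,G,A,B,D] q_used=0 → run H
t=30: queue=[H,E,G,A,B,D] q_used=1 → run H
t=31: queue=[E,G,A,B,D,H] q_used=0 → run E
t=32: queue=[E,G,A,B,D,H] q_used=1 → run E
t=33: queue=[G,A,B,D,H] q_used=0 → run G
t=34: queue=[G,A,B,D,H] q_used=1 → run G
t=35: queue=[A,B,D,H] q_used=0 → run A
t=36: queue=[B,D,H] q_used=0 → run B
t=37: queue=[B,D,H] q_used=1 → run B
t=38: queue=[D,H] q_used=0 → run D
t=39: queue=[H] q_used=0 → run H
t=40: (idle)
t=41: (idle)
t=42: (idle)
t=43: (idle)
t=44: (idle)
t=45: (idle)
t=46: (idle)
t=47: (idle)
t=48: (idle)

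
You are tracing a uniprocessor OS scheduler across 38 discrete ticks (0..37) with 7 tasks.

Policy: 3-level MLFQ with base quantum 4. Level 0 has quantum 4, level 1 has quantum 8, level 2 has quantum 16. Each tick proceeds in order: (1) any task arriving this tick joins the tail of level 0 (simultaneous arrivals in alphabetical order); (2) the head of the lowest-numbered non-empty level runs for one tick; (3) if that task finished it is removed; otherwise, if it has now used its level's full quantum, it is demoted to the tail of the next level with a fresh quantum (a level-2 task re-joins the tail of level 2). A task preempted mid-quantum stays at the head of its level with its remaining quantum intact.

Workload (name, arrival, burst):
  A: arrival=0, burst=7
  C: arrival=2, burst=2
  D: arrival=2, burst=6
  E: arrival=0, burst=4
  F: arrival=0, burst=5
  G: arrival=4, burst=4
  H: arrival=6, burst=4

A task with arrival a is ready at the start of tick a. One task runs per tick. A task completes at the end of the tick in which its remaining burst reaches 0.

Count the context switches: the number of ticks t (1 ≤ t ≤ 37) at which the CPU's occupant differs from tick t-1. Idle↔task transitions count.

context switches = 10

t=0: L0/L1/L2 = AEF/-/- → run A
t=1: L0/L1/L2 = AEF/-/- → run A
t=2: L0/L1/L2 = AEFCD/-/- → run A
t=3: L0/L1/L2 = AEFCD/-/- → run A
t=4: L0/L1/L2 = EFCDG/A/- → run E
t=5: L0/L1/L2 = EFCDG/A/- → run E
t=6: L0/L1/L2 = EFCDGH/A/- → run E
t=7: L0/L1/L2 = EFCDGH/A/- → run E
t=8: L0/L1/L2 = FCDGH/A/- → run F
t=9: L0/L1/L2 = FCDGH/A/- → run F
t=10: L0/L1/L2 = FCDGH/A/- → run F
t=11: L0/L1/L2 = FCDGH/A/- → run F
t=12: L0/L1/L2 = CDGH/AF/- → run C
t=13: L0/L1/L2 = CDGH/AF/- → run C
t=14: L0/L1/L2 = DGH/AF/- → run D
t=15: L0/L1/L2 = DGH/AF/- → run D
t=16: L0/L1/L2 = DGH/AF/- → run D
t=17: L0/L1/L2 = DGH/AF/- → run D
t=18: L0/L1/L2 = GH/AFD/- → run G
t=19: L0/L1/L2 = GH/AFD/- → run G
t=20: L0/L1/L2 = GH/AFD/- → run G
t=21: L0/L1/L2 = GH/AFD/- → run G
t=22: L0/L1/L2 = H/AFD/- → run H
t=23: L0/L1/L2 = H/AFD/- → run H
t=24: L0/L1/L2 = H/AFD/- → run H
t=25: L0/L1/L2 = H/AFD/- → run H
t=26: L0/L1/L2 = -/AFD/- → run A
t=27: L0/L1/L2 = -/AFD/- → run A
t=28: L0/L1/L2 = -/AFD/- → run A
t=29: L0/L1/L2 = -/FD/- → run F
t=30: L0/L1/L2 = -/D/- → run D
t=31: L0/L1/L2 = -/D/- → run D
t=32: (idle)
t=33: (idle)
t=34: (idle)
t=35: (idle)
t=36: (idle)
t=37: (idle)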